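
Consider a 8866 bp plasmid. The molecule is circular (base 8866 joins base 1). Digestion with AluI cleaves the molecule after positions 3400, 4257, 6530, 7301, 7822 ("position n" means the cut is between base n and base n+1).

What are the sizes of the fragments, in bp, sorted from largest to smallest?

Circular molecule, 5 cuts → 5 fragments:
  4257 − 3400 = 857 bp
  6530 − 4257 = 2273 bp
  7301 − 6530 = 771 bp
  7822 − 7301 = 521 bp
  wrap: 8866 − 7822 + 3400 = 4444 bp
Sorted largest to smallest: 4444, 2273, 857, 771, 521 bp.

4444, 2273, 857, 771, 521 bp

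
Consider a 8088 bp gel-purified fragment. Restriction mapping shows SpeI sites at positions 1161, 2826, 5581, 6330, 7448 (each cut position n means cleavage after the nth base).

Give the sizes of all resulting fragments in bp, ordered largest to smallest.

2755, 1665, 1161, 1118, 749, 640 bp

Linear molecule, 5 cuts → 6 fragments:
  1161 − 0 = 1161 bp
  2826 − 1161 = 1665 bp
  5581 − 2826 = 2755 bp
  6330 − 5581 = 749 bp
  7448 − 6330 = 1118 bp
  8088 − 7448 = 640 bp
Sorted largest to smallest: 2755, 1665, 1161, 1118, 749, 640 bp.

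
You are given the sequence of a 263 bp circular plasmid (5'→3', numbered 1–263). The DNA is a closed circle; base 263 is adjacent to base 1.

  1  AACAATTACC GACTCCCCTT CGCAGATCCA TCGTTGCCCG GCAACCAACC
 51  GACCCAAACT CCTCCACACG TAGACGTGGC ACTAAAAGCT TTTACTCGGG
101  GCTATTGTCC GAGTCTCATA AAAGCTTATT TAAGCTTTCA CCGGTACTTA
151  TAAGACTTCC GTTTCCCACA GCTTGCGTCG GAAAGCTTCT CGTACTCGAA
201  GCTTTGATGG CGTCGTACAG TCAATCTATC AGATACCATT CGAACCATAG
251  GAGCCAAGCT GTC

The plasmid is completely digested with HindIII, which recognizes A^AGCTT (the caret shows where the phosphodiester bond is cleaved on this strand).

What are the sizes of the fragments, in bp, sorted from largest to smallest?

HindIII sites (AAGCTT) start at positions 86, 122, 132, 183, 199.
HindIII cuts after the first base of each site, so after positions 86, 122, 132, 183, 199.
Circular molecule, 5 cuts → 5 fragments:
  87–122 → 36 bp
  123–132 → 10 bp
  133–183 → 51 bp
  184–199 → 16 bp
  200–263 then 1–86 → 64 + 86 = 150 bp
Sorted largest to smallest: 150, 51, 36, 16, 10 bp.

150, 51, 36, 16, 10 bp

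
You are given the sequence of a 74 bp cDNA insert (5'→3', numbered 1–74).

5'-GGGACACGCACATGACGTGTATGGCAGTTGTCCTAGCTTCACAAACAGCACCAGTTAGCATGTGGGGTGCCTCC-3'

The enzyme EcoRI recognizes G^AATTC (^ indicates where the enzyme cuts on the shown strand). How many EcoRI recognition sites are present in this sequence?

0

No occurrence of GAATTC is present in the sequence.
EcoRI does not cut: 0 sites.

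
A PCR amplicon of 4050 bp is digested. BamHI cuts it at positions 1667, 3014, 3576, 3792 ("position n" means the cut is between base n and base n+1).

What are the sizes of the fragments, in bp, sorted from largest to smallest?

Linear molecule, 4 cuts → 5 fragments:
  1667 − 0 = 1667 bp
  3014 − 1667 = 1347 bp
  3576 − 3014 = 562 bp
  3792 − 3576 = 216 bp
  4050 − 3792 = 258 bp
Sorted largest to smallest: 1667, 1347, 562, 258, 216 bp.

1667, 1347, 562, 258, 216 bp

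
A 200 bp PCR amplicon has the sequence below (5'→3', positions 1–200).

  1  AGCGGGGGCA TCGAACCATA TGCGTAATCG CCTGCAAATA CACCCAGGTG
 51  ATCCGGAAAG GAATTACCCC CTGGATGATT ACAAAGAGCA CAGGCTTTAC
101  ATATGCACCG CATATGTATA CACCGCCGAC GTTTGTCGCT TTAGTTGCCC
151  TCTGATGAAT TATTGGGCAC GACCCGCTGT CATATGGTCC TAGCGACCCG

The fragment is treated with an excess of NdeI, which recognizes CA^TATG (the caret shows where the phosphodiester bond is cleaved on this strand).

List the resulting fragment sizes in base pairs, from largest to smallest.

NdeI sites (CATATG) start at positions 17, 100, 111, 181.
NdeI cuts after base 2 of each site, so after positions 18, 101, 112, 182.
Linear molecule, 4 cuts → 5 fragments:
  1–18 → 18 bp
  19–101 → 83 bp
  102–112 → 11 bp
  113–182 → 70 bp
  183–200 → 18 bp
Sorted largest to smallest: 83, 70, 18, 18, 11 bp.

83, 70, 18, 18, 11 bp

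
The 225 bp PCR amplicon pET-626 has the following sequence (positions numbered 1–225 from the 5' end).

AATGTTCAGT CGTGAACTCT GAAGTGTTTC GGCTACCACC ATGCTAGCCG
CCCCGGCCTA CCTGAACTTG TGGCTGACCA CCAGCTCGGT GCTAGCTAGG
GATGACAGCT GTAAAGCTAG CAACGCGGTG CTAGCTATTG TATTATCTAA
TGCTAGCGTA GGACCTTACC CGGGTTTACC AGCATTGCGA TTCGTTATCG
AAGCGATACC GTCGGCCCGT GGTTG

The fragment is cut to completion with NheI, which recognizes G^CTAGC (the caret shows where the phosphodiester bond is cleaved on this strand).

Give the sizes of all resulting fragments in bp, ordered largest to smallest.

73, 48, 43, 25, 22, 14 bp

NheI sites (GCTAGC) start at positions 43, 91, 116, 130, 152.
NheI cuts after the first base of each site, so after positions 43, 91, 116, 130, 152.
Linear molecule, 5 cuts → 6 fragments:
  1–43 → 43 bp
  44–91 → 48 bp
  92–116 → 25 bp
  117–130 → 14 bp
  131–152 → 22 bp
  153–225 → 73 bp
Sorted largest to smallest: 73, 48, 43, 25, 22, 14 bp.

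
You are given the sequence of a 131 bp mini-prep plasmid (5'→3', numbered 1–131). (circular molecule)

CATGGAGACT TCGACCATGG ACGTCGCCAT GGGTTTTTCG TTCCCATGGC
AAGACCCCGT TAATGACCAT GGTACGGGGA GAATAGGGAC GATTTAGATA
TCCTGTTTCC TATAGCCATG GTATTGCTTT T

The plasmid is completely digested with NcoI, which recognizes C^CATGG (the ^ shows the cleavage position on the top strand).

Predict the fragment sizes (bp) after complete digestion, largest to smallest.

NcoI sites (CCATGG) start at positions 15, 27, 44, 67, 116.
NcoI cuts after the first base of each site, so after positions 15, 27, 44, 67, 116.
Circular molecule, 5 cuts → 5 fragments:
  16–27 → 12 bp
  28–44 → 17 bp
  45–67 → 23 bp
  68–116 → 49 bp
  117–131 then 1–15 → 15 + 15 = 30 bp
Sorted largest to smallest: 49, 30, 23, 17, 12 bp.

49, 30, 23, 17, 12 bp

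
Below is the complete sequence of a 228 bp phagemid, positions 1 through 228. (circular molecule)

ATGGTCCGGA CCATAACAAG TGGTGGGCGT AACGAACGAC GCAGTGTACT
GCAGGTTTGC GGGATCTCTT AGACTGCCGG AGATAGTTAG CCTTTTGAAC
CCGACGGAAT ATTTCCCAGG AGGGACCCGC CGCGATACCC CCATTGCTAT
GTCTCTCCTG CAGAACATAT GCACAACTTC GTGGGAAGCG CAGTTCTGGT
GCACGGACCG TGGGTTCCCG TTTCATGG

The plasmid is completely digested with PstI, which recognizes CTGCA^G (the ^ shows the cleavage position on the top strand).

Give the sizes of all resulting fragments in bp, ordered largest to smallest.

PstI sites (CTGCAG) start at positions 49, 158.
PstI cuts after base 5 of each site (before the last base), so after positions 53, 162.
Circular molecule, 2 cuts → 2 fragments:
  54–162 → 109 bp
  163–228 then 1–53 → 66 + 53 = 119 bp
Sorted largest to smallest: 119, 109 bp.

119, 109 bp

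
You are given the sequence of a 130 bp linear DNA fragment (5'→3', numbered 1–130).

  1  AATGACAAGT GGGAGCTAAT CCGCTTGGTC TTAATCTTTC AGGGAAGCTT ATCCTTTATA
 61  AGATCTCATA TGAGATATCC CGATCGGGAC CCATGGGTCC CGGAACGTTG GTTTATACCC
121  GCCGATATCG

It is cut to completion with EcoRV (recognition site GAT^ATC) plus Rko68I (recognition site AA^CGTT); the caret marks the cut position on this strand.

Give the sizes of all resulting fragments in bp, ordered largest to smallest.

EcoRV sites (GATATC) start at positions 74, 124.
EcoRV cuts after base 3 of each site, so after positions 76, 126.
The Rko68I site (AACGTT) starts at position 104.
Rko68I cuts after base 2 of each site, so after position 105.
Combined cut positions: 76, 105, 126.
Linear molecule, 3 cuts → 4 fragments:
  1–76 → 76 bp
  77–105 → 29 bp
  106–126 → 21 bp
  127–130 → 4 bp
Sorted largest to smallest: 76, 29, 21, 4 bp.

76, 29, 21, 4 bp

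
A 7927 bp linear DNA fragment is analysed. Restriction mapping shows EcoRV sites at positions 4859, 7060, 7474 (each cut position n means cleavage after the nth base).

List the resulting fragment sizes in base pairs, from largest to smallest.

4859, 2201, 453, 414 bp

Linear molecule, 3 cuts → 4 fragments:
  4859 − 0 = 4859 bp
  7060 − 4859 = 2201 bp
  7474 − 7060 = 414 bp
  7927 − 7474 = 453 bp
Sorted largest to smallest: 4859, 2201, 453, 414 bp.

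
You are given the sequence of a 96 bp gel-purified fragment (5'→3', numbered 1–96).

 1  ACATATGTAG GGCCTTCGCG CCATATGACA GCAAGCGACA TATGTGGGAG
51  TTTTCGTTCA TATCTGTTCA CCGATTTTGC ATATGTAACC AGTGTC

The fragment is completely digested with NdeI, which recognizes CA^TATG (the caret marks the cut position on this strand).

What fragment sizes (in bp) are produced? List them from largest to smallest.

NdeI sites (CATATG) start at positions 2, 22, 39, 80.
NdeI cuts after base 2 of each site, so after positions 3, 23, 40, 81.
Linear molecule, 4 cuts → 5 fragments:
  1–3 → 3 bp
  4–23 → 20 bp
  24–40 → 17 bp
  41–81 → 41 bp
  82–96 → 15 bp
Sorted largest to smallest: 41, 20, 17, 15, 3 bp.

41, 20, 17, 15, 3 bp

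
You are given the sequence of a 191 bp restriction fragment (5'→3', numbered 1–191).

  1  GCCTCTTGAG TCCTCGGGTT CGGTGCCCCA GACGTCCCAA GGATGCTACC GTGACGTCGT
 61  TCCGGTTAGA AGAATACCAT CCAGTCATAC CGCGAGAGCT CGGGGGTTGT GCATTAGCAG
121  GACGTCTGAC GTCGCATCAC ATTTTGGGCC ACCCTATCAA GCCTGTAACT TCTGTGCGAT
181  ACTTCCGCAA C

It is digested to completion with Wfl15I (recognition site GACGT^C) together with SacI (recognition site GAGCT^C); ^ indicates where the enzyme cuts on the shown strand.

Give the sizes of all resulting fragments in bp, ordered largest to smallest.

59, 43, 35, 25, 22, 7 bp

Wfl15I sites (GACGTC) start at positions 31, 53, 121, 128.
Wfl15I cuts after base 5 of each site (before the last base), so after positions 35, 57, 125, 132.
The SacI site (GAGCTC) starts at position 96.
SacI cuts after base 5 of each site (before the last base), so after position 100.
Combined cut positions: 35, 57, 100, 125, 132.
Linear molecule, 5 cuts → 6 fragments:
  1–35 → 35 bp
  36–57 → 22 bp
  58–100 → 43 bp
  101–125 → 25 bp
  126–132 → 7 bp
  133–191 → 59 bp
Sorted largest to smallest: 59, 43, 35, 25, 22, 7 bp.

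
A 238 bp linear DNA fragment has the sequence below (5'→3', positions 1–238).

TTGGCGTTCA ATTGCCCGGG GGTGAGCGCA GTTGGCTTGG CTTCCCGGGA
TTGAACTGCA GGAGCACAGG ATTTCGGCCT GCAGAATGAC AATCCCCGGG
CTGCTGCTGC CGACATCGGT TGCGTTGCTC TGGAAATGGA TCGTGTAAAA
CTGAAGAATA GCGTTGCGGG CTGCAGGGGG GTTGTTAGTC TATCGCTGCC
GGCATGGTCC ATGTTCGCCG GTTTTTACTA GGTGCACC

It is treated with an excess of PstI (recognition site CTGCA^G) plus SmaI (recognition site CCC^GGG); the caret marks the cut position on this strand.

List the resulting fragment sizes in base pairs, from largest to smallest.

78, 63, 29, 23, 17, 14, 14 bp

PstI sites (CTGCAG) start at positions 56, 79, 171.
PstI cuts after base 5 of each site (before the last base), so after positions 60, 83, 175.
SmaI sites (CCCGGG) start at positions 15, 44, 95.
SmaI cuts after base 3 of each site, so after positions 17, 46, 97.
Combined cut positions: 17, 46, 60, 83, 97, 175.
Linear molecule, 6 cuts → 7 fragments:
  1–17 → 17 bp
  18–46 → 29 bp
  47–60 → 14 bp
  61–83 → 23 bp
  84–97 → 14 bp
  98–175 → 78 bp
  176–238 → 63 bp
Sorted largest to smallest: 78, 63, 29, 23, 17, 14, 14 bp.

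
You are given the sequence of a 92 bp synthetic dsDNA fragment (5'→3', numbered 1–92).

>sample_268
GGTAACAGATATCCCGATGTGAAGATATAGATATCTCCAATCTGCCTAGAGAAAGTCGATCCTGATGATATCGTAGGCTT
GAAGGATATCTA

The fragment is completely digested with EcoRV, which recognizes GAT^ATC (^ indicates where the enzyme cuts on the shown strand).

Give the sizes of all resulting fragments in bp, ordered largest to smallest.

37, 22, 18, 10, 5 bp

EcoRV sites (GATATC) start at positions 8, 30, 67, 85.
EcoRV cuts after base 3 of each site, so after positions 10, 32, 69, 87.
Linear molecule, 4 cuts → 5 fragments:
  1–10 → 10 bp
  11–32 → 22 bp
  33–69 → 37 bp
  70–87 → 18 bp
  88–92 → 5 bp
Sorted largest to smallest: 37, 22, 18, 10, 5 bp.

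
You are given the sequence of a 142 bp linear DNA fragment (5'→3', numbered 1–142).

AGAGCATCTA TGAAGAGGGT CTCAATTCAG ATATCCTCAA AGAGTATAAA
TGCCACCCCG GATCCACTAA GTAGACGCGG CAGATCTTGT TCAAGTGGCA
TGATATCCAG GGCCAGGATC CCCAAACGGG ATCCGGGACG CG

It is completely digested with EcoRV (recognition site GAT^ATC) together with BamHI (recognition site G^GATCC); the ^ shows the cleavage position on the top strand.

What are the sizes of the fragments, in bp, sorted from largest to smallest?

EcoRV sites (GATATC) start at positions 30, 102.
EcoRV cuts after base 3 of each site, so after positions 32, 104.
BamHI sites (GGATCC) start at positions 60, 116, 129.
BamHI cuts after the first base of each site, so after positions 60, 116, 129.
Combined cut positions: 32, 60, 104, 116, 129.
Linear molecule, 5 cuts → 6 fragments:
  1–32 → 32 bp
  33–60 → 28 bp
  61–104 → 44 bp
  105–116 → 12 bp
  117–129 → 13 bp
  130–142 → 13 bp
Sorted largest to smallest: 44, 32, 28, 13, 13, 12 bp.

44, 32, 28, 13, 13, 12 bp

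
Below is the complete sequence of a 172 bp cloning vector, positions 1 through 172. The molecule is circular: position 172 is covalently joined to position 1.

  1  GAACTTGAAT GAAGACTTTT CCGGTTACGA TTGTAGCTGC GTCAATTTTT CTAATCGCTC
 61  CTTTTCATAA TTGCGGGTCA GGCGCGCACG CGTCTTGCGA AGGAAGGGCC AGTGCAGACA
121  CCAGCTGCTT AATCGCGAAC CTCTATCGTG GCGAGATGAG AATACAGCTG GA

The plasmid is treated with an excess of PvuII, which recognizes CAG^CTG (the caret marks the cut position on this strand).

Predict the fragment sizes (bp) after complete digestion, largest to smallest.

129, 43 bp

PvuII sites (CAGCTG) start at positions 122, 165.
PvuII cuts after base 3 of each site, so after positions 124, 167.
Circular molecule, 2 cuts → 2 fragments:
  125–167 → 43 bp
  168–172 then 1–124 → 5 + 124 = 129 bp
Sorted largest to smallest: 129, 43 bp.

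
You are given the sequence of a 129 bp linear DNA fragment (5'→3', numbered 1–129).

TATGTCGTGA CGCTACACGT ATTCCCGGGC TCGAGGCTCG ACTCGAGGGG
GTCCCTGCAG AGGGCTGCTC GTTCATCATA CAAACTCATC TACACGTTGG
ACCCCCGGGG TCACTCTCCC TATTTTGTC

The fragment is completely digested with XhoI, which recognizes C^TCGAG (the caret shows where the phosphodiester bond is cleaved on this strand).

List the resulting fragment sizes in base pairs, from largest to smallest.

87, 30, 12 bp

XhoI sites (CTCGAG) start at positions 30, 42.
XhoI cuts after the first base of each site, so after positions 30, 42.
Linear molecule, 2 cuts → 3 fragments:
  1–30 → 30 bp
  31–42 → 12 bp
  43–129 → 87 bp
Sorted largest to smallest: 87, 30, 12 bp.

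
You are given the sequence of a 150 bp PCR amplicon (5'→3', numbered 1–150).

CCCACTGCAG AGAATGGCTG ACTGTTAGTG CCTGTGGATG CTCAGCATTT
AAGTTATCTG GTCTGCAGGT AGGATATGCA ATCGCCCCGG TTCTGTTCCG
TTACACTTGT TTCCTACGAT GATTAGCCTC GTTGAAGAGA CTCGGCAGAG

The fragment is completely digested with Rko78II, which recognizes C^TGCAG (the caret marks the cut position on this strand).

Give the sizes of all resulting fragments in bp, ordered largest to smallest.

87, 58, 5 bp

Rko78II sites (CTGCAG) start at positions 5, 63.
Rko78II cuts after the first base of each site, so after positions 5, 63.
Linear molecule, 2 cuts → 3 fragments:
  1–5 → 5 bp
  6–63 → 58 bp
  64–150 → 87 bp
Sorted largest to smallest: 87, 58, 5 bp.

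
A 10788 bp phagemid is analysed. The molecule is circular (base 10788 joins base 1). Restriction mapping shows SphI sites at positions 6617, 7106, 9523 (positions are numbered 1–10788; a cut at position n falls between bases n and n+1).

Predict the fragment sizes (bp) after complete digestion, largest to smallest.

Circular molecule, 3 cuts → 3 fragments:
  7106 − 6617 = 489 bp
  9523 − 7106 = 2417 bp
  wrap: 10788 − 9523 + 6617 = 7882 bp
Sorted largest to smallest: 7882, 2417, 489 bp.

7882, 2417, 489 bp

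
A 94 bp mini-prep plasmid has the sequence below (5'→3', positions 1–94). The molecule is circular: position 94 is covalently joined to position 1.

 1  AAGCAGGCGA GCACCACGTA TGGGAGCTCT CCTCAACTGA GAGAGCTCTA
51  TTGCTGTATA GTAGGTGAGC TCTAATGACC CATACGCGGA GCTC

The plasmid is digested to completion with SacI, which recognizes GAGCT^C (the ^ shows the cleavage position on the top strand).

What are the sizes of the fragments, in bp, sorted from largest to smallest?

29, 24, 22, 19 bp

SacI sites (GAGCTC) start at positions 24, 43, 67, 89.
SacI cuts after base 5 of each site (before the last base), so after positions 28, 47, 71, 93.
Circular molecule, 4 cuts → 4 fragments:
  29–47 → 19 bp
  48–71 → 24 bp
  72–93 → 22 bp
  94–94 then 1–28 → 1 + 28 = 29 bp
Sorted largest to smallest: 29, 24, 22, 19 bp.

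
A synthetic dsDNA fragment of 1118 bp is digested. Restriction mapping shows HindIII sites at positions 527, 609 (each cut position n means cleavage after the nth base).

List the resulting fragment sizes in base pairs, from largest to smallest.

527, 509, 82 bp

Linear molecule, 2 cuts → 3 fragments:
  527 − 0 = 527 bp
  609 − 527 = 82 bp
  1118 − 609 = 509 bp
Sorted largest to smallest: 527, 509, 82 bp.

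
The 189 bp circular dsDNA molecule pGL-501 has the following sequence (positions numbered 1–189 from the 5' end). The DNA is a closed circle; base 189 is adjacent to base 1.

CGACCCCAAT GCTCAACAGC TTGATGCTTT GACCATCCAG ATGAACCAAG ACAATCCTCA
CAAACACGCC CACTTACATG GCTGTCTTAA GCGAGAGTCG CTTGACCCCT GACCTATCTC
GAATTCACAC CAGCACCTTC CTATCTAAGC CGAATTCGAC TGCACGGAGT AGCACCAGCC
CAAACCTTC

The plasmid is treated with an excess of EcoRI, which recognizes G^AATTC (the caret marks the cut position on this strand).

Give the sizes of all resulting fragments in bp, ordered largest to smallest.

158, 31 bp

EcoRI sites (GAATTC) start at positions 121, 152.
EcoRI cuts after the first base of each site, so after positions 121, 152.
Circular molecule, 2 cuts → 2 fragments:
  122–152 → 31 bp
  153–189 then 1–121 → 37 + 121 = 158 bp
Sorted largest to smallest: 158, 31 bp.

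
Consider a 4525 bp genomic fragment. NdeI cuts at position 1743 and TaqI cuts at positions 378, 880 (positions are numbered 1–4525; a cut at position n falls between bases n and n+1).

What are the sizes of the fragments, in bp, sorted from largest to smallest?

Combined cut positions (sorted): 378, 880, 1743.
Linear molecule, 3 cuts → 4 fragments:
  378 − 0 = 378 bp
  880 − 378 = 502 bp
  1743 − 880 = 863 bp
  4525 − 1743 = 2782 bp
Sorted largest to smallest: 2782, 863, 502, 378 bp.

2782, 863, 502, 378 bp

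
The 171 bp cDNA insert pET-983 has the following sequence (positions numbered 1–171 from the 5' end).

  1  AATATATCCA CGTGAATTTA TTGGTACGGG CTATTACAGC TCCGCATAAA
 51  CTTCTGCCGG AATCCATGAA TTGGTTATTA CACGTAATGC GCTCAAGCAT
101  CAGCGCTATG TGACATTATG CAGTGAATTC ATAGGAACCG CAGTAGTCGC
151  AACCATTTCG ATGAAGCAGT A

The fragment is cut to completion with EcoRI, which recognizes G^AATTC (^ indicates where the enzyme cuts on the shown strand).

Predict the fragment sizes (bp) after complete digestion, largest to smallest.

The EcoRI site (GAATTC) starts at position 125.
EcoRI cuts after the first base of each site, so after position 125.
Linear molecule, 1 cut → 2 fragments:
  1–125 → 125 bp
  126–171 → 46 bp
Sorted largest to smallest: 125, 46 bp.

125, 46 bp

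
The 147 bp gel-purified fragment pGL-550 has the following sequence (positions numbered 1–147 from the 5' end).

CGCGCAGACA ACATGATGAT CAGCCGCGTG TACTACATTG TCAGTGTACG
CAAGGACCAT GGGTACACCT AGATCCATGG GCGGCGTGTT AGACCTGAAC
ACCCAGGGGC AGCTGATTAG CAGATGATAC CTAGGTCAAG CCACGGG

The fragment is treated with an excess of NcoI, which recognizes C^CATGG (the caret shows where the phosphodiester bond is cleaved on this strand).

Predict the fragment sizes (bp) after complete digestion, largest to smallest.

NcoI sites (CCATGG) start at positions 57, 75.
NcoI cuts after the first base of each site, so after positions 57, 75.
Linear molecule, 2 cuts → 3 fragments:
  1–57 → 57 bp
  58–75 → 18 bp
  76–147 → 72 bp
Sorted largest to smallest: 72, 57, 18 bp.

72, 57, 18 bp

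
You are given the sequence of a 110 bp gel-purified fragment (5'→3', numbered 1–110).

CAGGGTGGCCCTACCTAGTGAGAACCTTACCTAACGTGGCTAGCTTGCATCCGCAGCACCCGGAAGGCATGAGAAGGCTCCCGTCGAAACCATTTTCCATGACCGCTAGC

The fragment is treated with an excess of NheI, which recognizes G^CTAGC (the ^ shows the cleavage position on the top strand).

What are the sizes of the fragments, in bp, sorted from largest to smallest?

66, 39, 5 bp

NheI sites (GCTAGC) start at positions 39, 105.
NheI cuts after the first base of each site, so after positions 39, 105.
Linear molecule, 2 cuts → 3 fragments:
  1–39 → 39 bp
  40–105 → 66 bp
  106–110 → 5 bp
Sorted largest to smallest: 66, 39, 5 bp.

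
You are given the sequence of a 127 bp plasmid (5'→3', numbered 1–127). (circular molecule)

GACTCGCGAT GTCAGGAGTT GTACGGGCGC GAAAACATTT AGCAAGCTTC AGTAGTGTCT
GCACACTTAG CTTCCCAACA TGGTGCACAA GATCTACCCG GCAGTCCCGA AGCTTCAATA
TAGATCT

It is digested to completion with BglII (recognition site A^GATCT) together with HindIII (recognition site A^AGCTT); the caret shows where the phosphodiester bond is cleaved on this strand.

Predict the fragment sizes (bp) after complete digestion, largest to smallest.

49, 46, 20, 12 bp

BglII sites (AGATCT) start at positions 90, 122.
BglII cuts after the first base of each site, so after positions 90, 122.
HindIII sites (AAGCTT) start at positions 44, 110.
HindIII cuts after the first base of each site, so after positions 44, 110.
Combined cut positions: 44, 90, 110, 122.
Circular molecule, 4 cuts → 4 fragments:
  45–90 → 46 bp
  91–110 → 20 bp
  111–122 → 12 bp
  123–127 then 1–44 → 5 + 44 = 49 bp
Sorted largest to smallest: 49, 46, 20, 12 bp.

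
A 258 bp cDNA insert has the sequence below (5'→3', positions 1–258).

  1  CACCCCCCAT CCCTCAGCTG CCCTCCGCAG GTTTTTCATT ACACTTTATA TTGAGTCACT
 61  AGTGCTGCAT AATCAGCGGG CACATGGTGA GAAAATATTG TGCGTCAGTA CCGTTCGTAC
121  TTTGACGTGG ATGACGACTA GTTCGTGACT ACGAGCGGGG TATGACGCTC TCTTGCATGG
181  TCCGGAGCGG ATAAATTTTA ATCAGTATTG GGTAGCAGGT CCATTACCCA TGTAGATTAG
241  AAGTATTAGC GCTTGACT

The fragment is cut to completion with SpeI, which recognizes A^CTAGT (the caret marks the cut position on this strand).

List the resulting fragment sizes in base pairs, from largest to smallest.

SpeI sites (ACTAGT) start at positions 58, 137.
SpeI cuts after the first base of each site, so after positions 58, 137.
Linear molecule, 2 cuts → 3 fragments:
  1–58 → 58 bp
  59–137 → 79 bp
  138–258 → 121 bp
Sorted largest to smallest: 121, 79, 58 bp.

121, 79, 58 bp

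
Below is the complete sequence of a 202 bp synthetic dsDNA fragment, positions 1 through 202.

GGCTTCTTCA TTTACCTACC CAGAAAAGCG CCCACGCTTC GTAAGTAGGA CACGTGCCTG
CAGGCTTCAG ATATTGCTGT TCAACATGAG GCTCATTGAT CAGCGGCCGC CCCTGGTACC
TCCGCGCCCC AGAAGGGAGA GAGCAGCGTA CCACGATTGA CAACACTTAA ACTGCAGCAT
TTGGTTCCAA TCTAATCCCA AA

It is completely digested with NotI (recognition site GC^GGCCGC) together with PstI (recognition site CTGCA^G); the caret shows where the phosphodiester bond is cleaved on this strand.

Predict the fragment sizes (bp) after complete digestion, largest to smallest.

The NotI site (GCGGCCGC) starts at position 103.
NotI cuts after base 2 of each site, so after position 104.
PstI sites (CTGCAG) start at positions 58, 172.
PstI cuts after base 5 of each site (before the last base), so after positions 62, 176.
Combined cut positions: 62, 104, 176.
Linear molecule, 3 cuts → 4 fragments:
  1–62 → 62 bp
  63–104 → 42 bp
  105–176 → 72 bp
  177–202 → 26 bp
Sorted largest to smallest: 72, 62, 42, 26 bp.

72, 62, 42, 26 bp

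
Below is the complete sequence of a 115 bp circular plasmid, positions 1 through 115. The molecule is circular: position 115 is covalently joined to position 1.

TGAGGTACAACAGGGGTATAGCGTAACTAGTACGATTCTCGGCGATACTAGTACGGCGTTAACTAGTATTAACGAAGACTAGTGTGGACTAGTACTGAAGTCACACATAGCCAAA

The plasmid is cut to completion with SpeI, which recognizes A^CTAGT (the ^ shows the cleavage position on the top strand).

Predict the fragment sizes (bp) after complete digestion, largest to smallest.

53, 21, 16, 15, 10 bp

SpeI sites (ACTAGT) start at positions 26, 47, 62, 78, 88.
SpeI cuts after the first base of each site, so after positions 26, 47, 62, 78, 88.
Circular molecule, 5 cuts → 5 fragments:
  27–47 → 21 bp
  48–62 → 15 bp
  63–78 → 16 bp
  79–88 → 10 bp
  89–115 then 1–26 → 27 + 26 = 53 bp
Sorted largest to smallest: 53, 21, 16, 15, 10 bp.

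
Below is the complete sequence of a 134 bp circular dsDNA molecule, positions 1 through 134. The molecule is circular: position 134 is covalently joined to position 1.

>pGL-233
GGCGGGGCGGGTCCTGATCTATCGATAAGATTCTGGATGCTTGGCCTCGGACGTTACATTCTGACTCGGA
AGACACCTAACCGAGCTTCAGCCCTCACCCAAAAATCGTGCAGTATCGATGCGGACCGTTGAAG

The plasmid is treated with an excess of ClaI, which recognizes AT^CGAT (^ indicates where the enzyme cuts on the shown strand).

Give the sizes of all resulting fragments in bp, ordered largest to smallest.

ClaI sites (ATCGAT) start at positions 21, 115.
ClaI cuts after base 2 of each site, so after positions 22, 116.
Circular molecule, 2 cuts → 2 fragments:
  23–116 → 94 bp
  117–134 then 1–22 → 18 + 22 = 40 bp
Sorted largest to smallest: 94, 40 bp.

94, 40 bp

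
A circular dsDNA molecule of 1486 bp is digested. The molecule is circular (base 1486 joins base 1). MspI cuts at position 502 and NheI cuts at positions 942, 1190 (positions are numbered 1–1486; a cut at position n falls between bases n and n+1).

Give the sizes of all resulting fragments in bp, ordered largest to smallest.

798, 440, 248 bp

Combined cut positions (sorted): 502, 942, 1190.
Circular molecule, 3 cuts → 3 fragments:
  942 − 502 = 440 bp
  1190 − 942 = 248 bp
  wrap: 1486 − 1190 + 502 = 798 bp
Sorted largest to smallest: 798, 440, 248 bp.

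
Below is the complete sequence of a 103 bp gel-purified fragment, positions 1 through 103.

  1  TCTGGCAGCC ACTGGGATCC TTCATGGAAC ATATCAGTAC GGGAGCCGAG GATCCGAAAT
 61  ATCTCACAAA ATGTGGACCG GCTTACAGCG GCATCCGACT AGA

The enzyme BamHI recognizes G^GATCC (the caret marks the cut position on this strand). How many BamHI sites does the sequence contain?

GGATCC occurs starting at positions 15, 50.
BamHI cuts at 2 sites.

2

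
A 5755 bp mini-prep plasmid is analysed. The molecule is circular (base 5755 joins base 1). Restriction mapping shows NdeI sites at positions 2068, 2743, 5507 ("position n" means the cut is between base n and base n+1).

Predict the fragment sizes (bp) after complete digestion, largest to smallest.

2764, 2316, 675 bp

Circular molecule, 3 cuts → 3 fragments:
  2743 − 2068 = 675 bp
  5507 − 2743 = 2764 bp
  wrap: 5755 − 5507 + 2068 = 2316 bp
Sorted largest to smallest: 2764, 2316, 675 bp.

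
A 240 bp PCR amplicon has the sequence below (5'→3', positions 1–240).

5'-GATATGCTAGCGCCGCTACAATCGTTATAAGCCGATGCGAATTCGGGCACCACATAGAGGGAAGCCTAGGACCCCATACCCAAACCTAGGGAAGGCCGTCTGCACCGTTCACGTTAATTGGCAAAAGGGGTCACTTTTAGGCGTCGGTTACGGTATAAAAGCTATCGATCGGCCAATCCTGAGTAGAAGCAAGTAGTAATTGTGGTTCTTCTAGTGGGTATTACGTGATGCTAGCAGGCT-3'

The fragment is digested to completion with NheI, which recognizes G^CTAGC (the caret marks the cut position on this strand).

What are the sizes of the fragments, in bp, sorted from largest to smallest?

NheI sites (GCTAGC) start at positions 6, 230.
NheI cuts after the first base of each site, so after positions 6, 230.
Linear molecule, 2 cuts → 3 fragments:
  1–6 → 6 bp
  7–230 → 224 bp
  231–240 → 10 bp
Sorted largest to smallest: 224, 10, 6 bp.

224, 10, 6 bp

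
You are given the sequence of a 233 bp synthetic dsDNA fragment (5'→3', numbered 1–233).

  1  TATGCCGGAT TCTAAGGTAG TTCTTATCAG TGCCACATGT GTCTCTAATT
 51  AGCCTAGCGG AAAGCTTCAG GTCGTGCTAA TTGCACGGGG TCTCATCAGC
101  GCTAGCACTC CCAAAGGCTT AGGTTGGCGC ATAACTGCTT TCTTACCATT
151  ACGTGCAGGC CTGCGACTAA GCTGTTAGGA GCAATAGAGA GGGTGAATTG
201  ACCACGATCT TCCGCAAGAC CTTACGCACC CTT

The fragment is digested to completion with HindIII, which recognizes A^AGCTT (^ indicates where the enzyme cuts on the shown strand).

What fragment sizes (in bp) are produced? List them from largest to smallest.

The HindIII site (AAGCTT) starts at position 62.
HindIII cuts after the first base of each site, so after position 62.
Linear molecule, 1 cut → 2 fragments:
  1–62 → 62 bp
  63–233 → 171 bp
Sorted largest to smallest: 171, 62 bp.

171, 62 bp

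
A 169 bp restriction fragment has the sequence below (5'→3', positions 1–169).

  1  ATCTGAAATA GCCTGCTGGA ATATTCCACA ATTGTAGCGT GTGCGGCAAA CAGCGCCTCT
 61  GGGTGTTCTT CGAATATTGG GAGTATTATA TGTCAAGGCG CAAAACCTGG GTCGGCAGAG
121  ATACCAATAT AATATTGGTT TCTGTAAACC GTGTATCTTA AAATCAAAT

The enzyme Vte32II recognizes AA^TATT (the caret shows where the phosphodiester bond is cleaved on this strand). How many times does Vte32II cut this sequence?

AATATT occurs starting at positions 20, 73, 131.
Vte32II cuts at 3 sites.

3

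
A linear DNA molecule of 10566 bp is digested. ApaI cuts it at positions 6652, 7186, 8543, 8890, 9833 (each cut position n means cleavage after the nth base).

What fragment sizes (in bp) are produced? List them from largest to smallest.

6652, 1357, 943, 733, 534, 347 bp

Linear molecule, 5 cuts → 6 fragments:
  6652 − 0 = 6652 bp
  7186 − 6652 = 534 bp
  8543 − 7186 = 1357 bp
  8890 − 8543 = 347 bp
  9833 − 8890 = 943 bp
  10566 − 9833 = 733 bp
Sorted largest to smallest: 6652, 1357, 943, 733, 534, 347 bp.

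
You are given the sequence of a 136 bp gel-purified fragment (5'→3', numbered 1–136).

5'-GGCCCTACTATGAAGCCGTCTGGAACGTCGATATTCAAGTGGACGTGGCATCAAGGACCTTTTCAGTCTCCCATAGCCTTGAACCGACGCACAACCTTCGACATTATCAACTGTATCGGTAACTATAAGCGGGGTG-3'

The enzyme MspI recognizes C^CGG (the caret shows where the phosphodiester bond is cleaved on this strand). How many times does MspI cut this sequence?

No occurrence of CCGG is present in the sequence.
MspI does not cut: 0 sites.

0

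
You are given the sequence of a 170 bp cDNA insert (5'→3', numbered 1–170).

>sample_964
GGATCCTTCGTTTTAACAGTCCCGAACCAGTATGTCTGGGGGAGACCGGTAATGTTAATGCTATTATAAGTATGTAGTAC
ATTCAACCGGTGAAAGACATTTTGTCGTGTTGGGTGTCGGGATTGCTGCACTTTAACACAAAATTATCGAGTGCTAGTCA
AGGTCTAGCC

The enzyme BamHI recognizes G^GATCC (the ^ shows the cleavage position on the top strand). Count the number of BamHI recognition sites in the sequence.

GGATCC occurs starting at position 1.
BamHI cuts at 1 site.

1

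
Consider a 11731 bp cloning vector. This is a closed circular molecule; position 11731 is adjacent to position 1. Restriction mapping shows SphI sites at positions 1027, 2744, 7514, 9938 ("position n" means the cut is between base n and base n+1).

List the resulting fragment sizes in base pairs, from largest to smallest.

Circular molecule, 4 cuts → 4 fragments:
  2744 − 1027 = 1717 bp
  7514 − 2744 = 4770 bp
  9938 − 7514 = 2424 bp
  wrap: 11731 − 9938 + 1027 = 2820 bp
Sorted largest to smallest: 4770, 2820, 2424, 1717 bp.

4770, 2820, 2424, 1717 bp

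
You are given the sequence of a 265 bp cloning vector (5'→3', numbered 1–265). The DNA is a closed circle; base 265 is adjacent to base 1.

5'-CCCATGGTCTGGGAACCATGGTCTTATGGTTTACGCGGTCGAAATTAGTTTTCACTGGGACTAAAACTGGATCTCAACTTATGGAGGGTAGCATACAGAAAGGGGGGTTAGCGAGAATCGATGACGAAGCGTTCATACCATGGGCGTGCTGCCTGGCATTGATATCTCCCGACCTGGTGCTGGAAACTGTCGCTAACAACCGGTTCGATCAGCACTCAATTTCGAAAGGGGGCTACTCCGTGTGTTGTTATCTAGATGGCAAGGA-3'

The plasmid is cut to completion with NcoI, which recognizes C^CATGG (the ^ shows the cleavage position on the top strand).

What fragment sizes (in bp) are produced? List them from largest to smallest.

NcoI sites (CCATGG) start at positions 2, 16, 138.
NcoI cuts after the first base of each site, so after positions 2, 16, 138.
Circular molecule, 3 cuts → 3 fragments:
  3–16 → 14 bp
  17–138 → 122 bp
  139–265 then 1–2 → 127 + 2 = 129 bp
Sorted largest to smallest: 129, 122, 14 bp.

129, 122, 14 bp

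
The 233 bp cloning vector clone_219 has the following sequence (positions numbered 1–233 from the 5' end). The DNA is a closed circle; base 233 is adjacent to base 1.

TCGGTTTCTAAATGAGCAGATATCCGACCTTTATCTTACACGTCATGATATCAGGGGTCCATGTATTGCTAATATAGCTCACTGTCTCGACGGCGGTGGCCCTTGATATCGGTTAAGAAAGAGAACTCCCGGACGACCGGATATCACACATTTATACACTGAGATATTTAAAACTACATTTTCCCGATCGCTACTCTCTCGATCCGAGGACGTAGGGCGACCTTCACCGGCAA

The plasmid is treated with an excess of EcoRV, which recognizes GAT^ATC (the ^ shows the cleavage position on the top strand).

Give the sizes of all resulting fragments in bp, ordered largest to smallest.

112, 58, 35, 28 bp

EcoRV sites (GATATC) start at positions 19, 47, 105, 140.
EcoRV cuts after base 3 of each site, so after positions 21, 49, 107, 142.
Circular molecule, 4 cuts → 4 fragments:
  22–49 → 28 bp
  50–107 → 58 bp
  108–142 → 35 bp
  143–233 then 1–21 → 91 + 21 = 112 bp
Sorted largest to smallest: 112, 58, 35, 28 bp.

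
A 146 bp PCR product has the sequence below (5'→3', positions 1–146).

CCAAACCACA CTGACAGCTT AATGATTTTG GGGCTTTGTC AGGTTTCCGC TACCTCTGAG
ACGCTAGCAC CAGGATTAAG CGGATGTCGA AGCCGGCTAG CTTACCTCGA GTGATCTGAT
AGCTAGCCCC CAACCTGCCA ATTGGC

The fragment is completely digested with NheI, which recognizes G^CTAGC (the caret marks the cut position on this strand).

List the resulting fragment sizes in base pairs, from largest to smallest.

NheI sites (GCTAGC) start at positions 63, 96, 122.
NheI cuts after the first base of each site, so after positions 63, 96, 122.
Linear molecule, 3 cuts → 4 fragments:
  1–63 → 63 bp
  64–96 → 33 bp
  97–122 → 26 bp
  123–146 → 24 bp
Sorted largest to smallest: 63, 33, 26, 24 bp.

63, 33, 26, 24 bp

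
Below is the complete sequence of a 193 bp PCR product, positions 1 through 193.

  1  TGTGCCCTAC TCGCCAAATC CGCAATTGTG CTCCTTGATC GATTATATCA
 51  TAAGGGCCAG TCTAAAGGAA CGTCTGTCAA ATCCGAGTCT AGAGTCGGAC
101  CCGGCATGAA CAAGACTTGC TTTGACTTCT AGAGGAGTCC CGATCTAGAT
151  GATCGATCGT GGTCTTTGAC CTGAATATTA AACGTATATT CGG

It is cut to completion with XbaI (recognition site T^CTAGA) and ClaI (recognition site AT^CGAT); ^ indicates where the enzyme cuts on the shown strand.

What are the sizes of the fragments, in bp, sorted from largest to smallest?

49, 40, 40, 39, 16, 9 bp

XbaI sites (TCTAGA) start at positions 88, 128, 144.
XbaI cuts after the first base of each site, so after positions 88, 128, 144.
ClaI sites (ATCGAT) start at positions 38, 152.
ClaI cuts after base 2 of each site, so after positions 39, 153.
Combined cut positions: 39, 88, 128, 144, 153.
Linear molecule, 5 cuts → 6 fragments:
  1–39 → 39 bp
  40–88 → 49 bp
  89–128 → 40 bp
  129–144 → 16 bp
  145–153 → 9 bp
  154–193 → 40 bp
Sorted largest to smallest: 49, 40, 40, 39, 16, 9 bp.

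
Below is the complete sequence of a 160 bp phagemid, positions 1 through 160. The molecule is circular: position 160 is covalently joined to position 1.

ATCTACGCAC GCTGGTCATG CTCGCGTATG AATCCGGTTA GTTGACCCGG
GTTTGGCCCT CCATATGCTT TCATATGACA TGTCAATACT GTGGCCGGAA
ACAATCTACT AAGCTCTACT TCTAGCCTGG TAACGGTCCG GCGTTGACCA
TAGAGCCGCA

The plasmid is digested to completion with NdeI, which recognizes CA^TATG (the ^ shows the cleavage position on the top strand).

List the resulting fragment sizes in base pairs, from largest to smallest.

150, 10 bp

NdeI sites (CATATG) start at positions 62, 72.
NdeI cuts after base 2 of each site, so after positions 63, 73.
Circular molecule, 2 cuts → 2 fragments:
  64–73 → 10 bp
  74–160 then 1–63 → 87 + 63 = 150 bp
Sorted largest to smallest: 150, 10 bp.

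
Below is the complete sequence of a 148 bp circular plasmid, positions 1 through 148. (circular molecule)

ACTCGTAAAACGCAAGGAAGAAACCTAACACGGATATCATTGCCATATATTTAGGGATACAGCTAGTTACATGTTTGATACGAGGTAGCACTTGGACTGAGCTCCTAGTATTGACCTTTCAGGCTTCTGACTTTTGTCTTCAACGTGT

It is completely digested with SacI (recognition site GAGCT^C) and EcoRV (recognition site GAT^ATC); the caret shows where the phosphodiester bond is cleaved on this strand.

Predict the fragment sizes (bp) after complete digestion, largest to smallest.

The SacI site (GAGCTC) starts at position 99.
SacI cuts after base 5 of each site (before the last base), so after position 103.
The EcoRV site (GATATC) starts at position 33.
EcoRV cuts after base 3 of each site, so after position 35.
Combined cut positions: 35, 103.
Circular molecule, 2 cuts → 2 fragments:
  36–103 → 68 bp
  104–148 then 1–35 → 45 + 35 = 80 bp
Sorted largest to smallest: 80, 68 bp.

80, 68 bp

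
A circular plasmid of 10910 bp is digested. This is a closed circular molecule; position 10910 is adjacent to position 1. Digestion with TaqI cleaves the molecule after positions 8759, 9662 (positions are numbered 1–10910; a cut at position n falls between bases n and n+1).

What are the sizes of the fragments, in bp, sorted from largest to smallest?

Circular molecule, 2 cuts → 2 fragments:
  9662 − 8759 = 903 bp
  wrap: 10910 − 9662 + 8759 = 10007 bp
Sorted largest to smallest: 10007, 903 bp.

10007, 903 bp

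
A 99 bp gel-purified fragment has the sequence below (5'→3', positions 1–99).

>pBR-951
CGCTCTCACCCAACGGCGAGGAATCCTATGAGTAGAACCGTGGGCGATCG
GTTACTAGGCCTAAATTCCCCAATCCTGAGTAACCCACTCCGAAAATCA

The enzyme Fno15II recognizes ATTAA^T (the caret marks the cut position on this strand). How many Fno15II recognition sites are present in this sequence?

0

No occurrence of ATTAAT is present in the sequence.
Fno15II does not cut: 0 sites.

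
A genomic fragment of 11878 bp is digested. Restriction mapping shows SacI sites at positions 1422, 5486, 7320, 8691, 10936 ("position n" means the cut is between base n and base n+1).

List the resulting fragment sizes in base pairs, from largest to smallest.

Linear molecule, 5 cuts → 6 fragments:
  1422 − 0 = 1422 bp
  5486 − 1422 = 4064 bp
  7320 − 5486 = 1834 bp
  8691 − 7320 = 1371 bp
  10936 − 8691 = 2245 bp
  11878 − 10936 = 942 bp
Sorted largest to smallest: 4064, 2245, 1834, 1422, 1371, 942 bp.

4064, 2245, 1834, 1422, 1371, 942 bp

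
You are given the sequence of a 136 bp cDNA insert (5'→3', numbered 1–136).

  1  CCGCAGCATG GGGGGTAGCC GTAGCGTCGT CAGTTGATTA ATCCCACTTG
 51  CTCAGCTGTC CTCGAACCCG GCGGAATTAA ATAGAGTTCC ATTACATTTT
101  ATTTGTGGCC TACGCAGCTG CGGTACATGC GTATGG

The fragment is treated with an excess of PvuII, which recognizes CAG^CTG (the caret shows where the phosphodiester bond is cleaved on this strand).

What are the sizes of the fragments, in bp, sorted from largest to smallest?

PvuII sites (CAGCTG) start at positions 53, 115.
PvuII cuts after base 3 of each site, so after positions 55, 117.
Linear molecule, 2 cuts → 3 fragments:
  1–55 → 55 bp
  56–117 → 62 bp
  118–136 → 19 bp
Sorted largest to smallest: 62, 55, 19 bp.

62, 55, 19 bp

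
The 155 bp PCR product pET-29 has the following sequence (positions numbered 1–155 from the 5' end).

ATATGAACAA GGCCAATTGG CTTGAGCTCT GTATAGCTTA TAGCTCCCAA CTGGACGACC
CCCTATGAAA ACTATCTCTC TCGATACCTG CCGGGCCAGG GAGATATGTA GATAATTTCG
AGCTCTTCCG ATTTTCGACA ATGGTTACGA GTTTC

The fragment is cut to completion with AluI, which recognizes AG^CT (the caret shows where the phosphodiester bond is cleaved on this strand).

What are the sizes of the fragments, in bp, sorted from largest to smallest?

79, 33, 26, 10, 7 bp

AluI sites (AGCT) start at positions 25, 35, 42, 121.
AluI cuts after base 2 of each site, so after positions 26, 36, 43, 122.
Linear molecule, 4 cuts → 5 fragments:
  1–26 → 26 bp
  27–36 → 10 bp
  37–43 → 7 bp
  44–122 → 79 bp
  123–155 → 33 bp
Sorted largest to smallest: 79, 33, 26, 10, 7 bp.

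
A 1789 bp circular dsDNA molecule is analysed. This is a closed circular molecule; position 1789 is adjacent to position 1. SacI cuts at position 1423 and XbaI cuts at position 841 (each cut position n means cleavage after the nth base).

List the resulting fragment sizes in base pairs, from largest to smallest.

1207, 582 bp

Combined cut positions (sorted): 841, 1423.
Circular molecule, 2 cuts → 2 fragments:
  1423 − 841 = 582 bp
  wrap: 1789 − 1423 + 841 = 1207 bp
Sorted largest to smallest: 1207, 582 bp.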